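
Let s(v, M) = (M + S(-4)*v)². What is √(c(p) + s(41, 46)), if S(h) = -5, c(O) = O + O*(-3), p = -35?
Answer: √25351 ≈ 159.22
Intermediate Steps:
c(O) = -2*O (c(O) = O - 3*O = -2*O)
s(v, M) = (M - 5*v)²
√(c(p) + s(41, 46)) = √(-2*(-35) + (46 - 5*41)²) = √(70 + (46 - 205)²) = √(70 + (-159)²) = √(70 + 25281) = √25351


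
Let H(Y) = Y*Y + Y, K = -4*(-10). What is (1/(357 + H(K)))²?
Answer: 1/3988009 ≈ 2.5075e-7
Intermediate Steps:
K = 40
H(Y) = Y + Y² (H(Y) = Y² + Y = Y + Y²)
(1/(357 + H(K)))² = (1/(357 + 40*(1 + 40)))² = (1/(357 + 40*41))² = (1/(357 + 1640))² = (1/1997)² = 1/3988009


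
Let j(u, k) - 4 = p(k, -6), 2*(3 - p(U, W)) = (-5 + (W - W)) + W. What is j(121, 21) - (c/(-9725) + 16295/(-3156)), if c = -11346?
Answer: 506312149/30692100 ≈ 16.496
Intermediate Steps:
p(U, W) = 11/2 - W/2 (p(U, W) = 3 - ((-5 + (W - W)) + W)/2 = 3 - ((-5 + 0) + W)/2 = 3 - (-5 + W)/2 = 3 + (5/2 - W/2) = 11/2 - W/2)
j(u, k) = 25/2 (j(u, k) = 4 + (11/2 - ½*(-6)) = 4 + (11/2 + 3) = 4 + 17/2 = 25/2)
j(121, 21) - (c/(-9725) + 16295/(-3156)) = 25/2 - (-11346/(-9725) + 16295/(-3156)) = 25/2 - (-11346*(-1/9725) + 16295*(-1/3156)) = 25/2 - (11346/9725 - 16295/3156) = 25/2 - 1*(-122660899/30692100) = 25/2 + 122660899/30692100 = 506312149/30692100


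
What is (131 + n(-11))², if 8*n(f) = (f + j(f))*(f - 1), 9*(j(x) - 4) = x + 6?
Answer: 182329/9 ≈ 20259.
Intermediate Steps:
j(x) = 14/3 + x/9 (j(x) = 4 + (x + 6)/9 = 4 + (6 + x)/9 = 4 + (⅔ + x/9) = 14/3 + x/9)
n(f) = (-1 + f)*(14/3 + 10*f/9)/8 (n(f) = ((f + (14/3 + f/9))*(f - 1))/8 = ((14/3 + 10*f/9)*(-1 + f))/8 = ((-1 + f)*(14/3 + 10*f/9))/8 = (-1 + f)*(14/3 + 10*f/9)/8)
(131 + n(-11))² = (131 + (-7/12 + (4/9)*(-11) + (5/36)*(-11)²))² = (131 + (-7/12 - 44/9 + (5/36)*121))² = (131 + (-7/12 - 44/9 + 605/36))² = (131 + 34/3)² = (427/3)² = 182329/9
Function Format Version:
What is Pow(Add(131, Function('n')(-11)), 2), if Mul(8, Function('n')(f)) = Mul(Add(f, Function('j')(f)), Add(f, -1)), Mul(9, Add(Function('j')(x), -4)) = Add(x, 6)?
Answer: Rational(182329, 9) ≈ 20259.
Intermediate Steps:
Function('j')(x) = Add(Rational(14, 3), Mul(Rational(1, 9), x)) (Function('j')(x) = Add(4, Mul(Rational(1, 9), Add(x, 6))) = Add(4, Mul(Rational(1, 9), Add(6, x))) = Add(4, Add(Rational(2, 3), Mul(Rational(1, 9), x))) = Add(Rational(14, 3), Mul(Rational(1, 9), x)))
Function('n')(f) = Mul(Rational(1, 8), Add(-1, f), Add(Rational(14, 3), Mul(Rational(10, 9), f))) (Function('n')(f) = Mul(Rational(1, 8), Mul(Add(f, Add(Rational(14, 3), Mul(Rational(1, 9), f))), Add(f, -1))) = Mul(Rational(1, 8), Mul(Add(Rational(14, 3), Mul(Rational(10, 9), f)), Add(-1, f))) = Mul(Rational(1, 8), Mul(Add(-1, f), Add(Rational(14, 3), Mul(Rational(10, 9), f)))) = Mul(Rational(1, 8), Add(-1, f), Add(Rational(14, 3), Mul(Rational(10, 9), f))))
Pow(Add(131, Function('n')(-11)), 2) = Pow(Add(131, Add(Rational(-7, 12), Mul(Rational(4, 9), -11), Mul(Rational(5, 36), Pow(-11, 2)))), 2) = Pow(Add(131, Add(Rational(-7, 12), Rational(-44, 9), Mul(Rational(5, 36), 121))), 2) = Pow(Add(131, Add(Rational(-7, 12), Rational(-44, 9), Rational(605, 36))), 2) = Pow(Add(131, Rational(34, 3)), 2) = Pow(Rational(427, 3), 2) = Rational(182329, 9)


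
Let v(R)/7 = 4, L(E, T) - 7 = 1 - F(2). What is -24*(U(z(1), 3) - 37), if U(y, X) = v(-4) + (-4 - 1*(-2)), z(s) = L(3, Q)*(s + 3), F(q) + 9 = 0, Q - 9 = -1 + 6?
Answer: 264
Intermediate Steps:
Q = 14 (Q = 9 + (-1 + 6) = 9 + 5 = 14)
F(q) = -9 (F(q) = -9 + 0 = -9)
L(E, T) = 17 (L(E, T) = 7 + (1 - 1*(-9)) = 7 + (1 + 9) = 7 + 10 = 17)
v(R) = 28 (v(R) = 7*4 = 28)
z(s) = 51 + 17*s (z(s) = 17*(s + 3) = 17*(3 + s) = 51 + 17*s)
U(y, X) = 26 (U(y, X) = 28 + (-4 - 1*(-2)) = 28 + (-4 + 2) = 28 - 2 = 26)
-24*(U(z(1), 3) - 37) = -24*(26 - 37) = -24*(-11) = 264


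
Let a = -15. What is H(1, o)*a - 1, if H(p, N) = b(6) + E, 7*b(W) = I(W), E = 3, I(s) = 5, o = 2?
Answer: -397/7 ≈ -56.714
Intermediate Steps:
b(W) = 5/7 (b(W) = (⅐)*5 = 5/7)
H(p, N) = 26/7 (H(p, N) = 5/7 + 3 = 26/7)
H(1, o)*a - 1 = (26/7)*(-15) - 1 = -390/7 - 1 = -397/7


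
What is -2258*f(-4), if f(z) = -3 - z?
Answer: -2258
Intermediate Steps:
-2258*f(-4) = -2258*(-3 - 1*(-4)) = -2258*(-3 + 4) = -2258*1 = -2258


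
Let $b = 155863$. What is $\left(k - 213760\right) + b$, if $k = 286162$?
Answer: $228265$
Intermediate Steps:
$\left(k - 213760\right) + b = \left(286162 - 213760\right) + 155863 = 72402 + 155863 = 228265$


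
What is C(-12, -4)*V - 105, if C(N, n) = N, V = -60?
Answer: 615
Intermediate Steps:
C(-12, -4)*V - 105 = -12*(-60) - 105 = 720 - 105 = 615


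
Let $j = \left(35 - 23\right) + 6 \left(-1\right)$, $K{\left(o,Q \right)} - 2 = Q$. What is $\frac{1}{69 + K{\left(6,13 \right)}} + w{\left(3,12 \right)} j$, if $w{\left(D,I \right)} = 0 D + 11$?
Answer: $\frac{5545}{84} \approx 66.012$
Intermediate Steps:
$w{\left(D,I \right)} = 11$ ($w{\left(D,I \right)} = 0 + 11 = 11$)
$K{\left(o,Q \right)} = 2 + Q$
$j = 6$ ($j = 12 - 6 = 6$)
$\frac{1}{69 + K{\left(6,13 \right)}} + w{\left(3,12 \right)} j = \frac{1}{69 + \left(2 + 13\right)} + 11 \cdot 6 = \frac{1}{69 + 15} + 66 = \frac{1}{84} + 66 = \frac{5545}{84}$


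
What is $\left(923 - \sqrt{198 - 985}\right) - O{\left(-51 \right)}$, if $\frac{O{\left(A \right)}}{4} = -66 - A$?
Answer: $983 - i \sqrt{787} \approx 983.0 - 28.054 i$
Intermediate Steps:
$O{\left(A \right)} = -264 - 4 A$ ($O{\left(A \right)} = 4 \left(-66 - A\right) = -264 - 4 A$)
$\left(923 - \sqrt{198 - 985}\right) - O{\left(-51 \right)} = \left(923 - \sqrt{198 - 985}\right) - \left(-264 - -204\right) = \left(923 - \sqrt{-787}\right) - \left(-264 + 204\right) = \left(923 - i \sqrt{787}\right) - -60 = \left(923 - i \sqrt{787}\right) + 60 = 983 - i \sqrt{787}$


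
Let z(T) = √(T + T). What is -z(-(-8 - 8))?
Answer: -4*√2 ≈ -5.6569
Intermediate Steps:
z(T) = √2*√T (z(T) = √(2*T) = √2*√T)
-z(-(-8 - 8)) = -√2*√(-(-8 - 8)) = -√2*√(-1*(-16)) = -√2*√16 = -√2*4 = -4*√2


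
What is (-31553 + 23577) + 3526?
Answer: -4450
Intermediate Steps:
(-31553 + 23577) + 3526 = -7976 + 3526 = -4450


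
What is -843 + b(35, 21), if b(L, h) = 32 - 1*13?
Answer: -824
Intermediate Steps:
b(L, h) = 19 (b(L, h) = 32 - 13 = 19)
-843 + b(35, 21) = -843 + 19 = -824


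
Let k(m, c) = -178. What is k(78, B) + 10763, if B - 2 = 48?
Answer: 10585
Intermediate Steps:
B = 50 (B = 2 + 48 = 50)
k(78, B) + 10763 = -178 + 10763 = 10585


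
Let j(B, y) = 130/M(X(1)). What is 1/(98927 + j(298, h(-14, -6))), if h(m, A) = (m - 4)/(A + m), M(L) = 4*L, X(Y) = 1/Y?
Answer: 2/197919 ≈ 1.0105e-5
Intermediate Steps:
X(Y) = 1/Y
h(m, A) = (-4 + m)/(A + m)
j(B, y) = 65/2 (j(B, y) = 130/((4/1)) = 130/((4*1)) = 130/4 = 130*(¼) = 65/2)
1/(98927 + j(298, h(-14, -6))) = 1/(98927 + 65/2) = 1/(197919/2) = 2/197919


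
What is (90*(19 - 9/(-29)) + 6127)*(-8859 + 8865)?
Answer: 1368498/29 ≈ 47190.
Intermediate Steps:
(90*(19 - 9/(-29)) + 6127)*(-8859 + 8865) = (90*(19 - 9*(-1/29)) + 6127)*6 = (90*(19 + 9/29) + 6127)*6 = (90*(560/29) + 6127)*6 = (50400/29 + 6127)*6 = (228083/29)*6 = 1368498/29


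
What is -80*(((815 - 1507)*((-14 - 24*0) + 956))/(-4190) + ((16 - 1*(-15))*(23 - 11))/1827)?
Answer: -3180037888/255171 ≈ -12462.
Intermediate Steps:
-80*(((815 - 1507)*((-14 - 24*0) + 956))/(-4190) + ((16 - 1*(-15))*(23 - 11))/1827) = -80*(-692*((-14 + 0) + 956)*(-1/4190) + ((16 + 15)*12)*(1/1827)) = -80*(-692*(-14 + 956)*(-1/4190) + (31*12)*(1/1827)) = -80*(-692*942*(-1/4190) + 372*(1/1827)) = -80*(-651864*(-1/4190) + 124/609) = -80*(325932/2095 + 124/609) = -80*198752368/1275855 = -3180037888/255171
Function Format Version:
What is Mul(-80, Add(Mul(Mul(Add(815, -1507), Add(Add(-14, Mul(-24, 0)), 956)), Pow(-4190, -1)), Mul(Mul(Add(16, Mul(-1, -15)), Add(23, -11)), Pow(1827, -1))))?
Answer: Rational(-3180037888, 255171) ≈ -12462.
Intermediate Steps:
Mul(-80, Add(Mul(Mul(Add(815, -1507), Add(Add(-14, Mul(-24, 0)), 956)), Pow(-4190, -1)), Mul(Mul(Add(16, Mul(-1, -15)), Add(23, -11)), Pow(1827, -1)))) = Mul(-80, Add(Mul(Mul(-692, Add(Add(-14, 0), 956)), Rational(-1, 4190)), Mul(Mul(Add(16, 15), 12), Rational(1, 1827)))) = Mul(-80, Add(Mul(Mul(-692, Add(-14, 956)), Rational(-1, 4190)), Mul(Mul(31, 12), Rational(1, 1827)))) = Mul(-80, Add(Mul(Mul(-692, 942), Rational(-1, 4190)), Mul(372, Rational(1, 1827)))) = Mul(-80, Add(Mul(-651864, Rational(-1, 4190)), Rational(124, 609))) = Mul(-80, Add(Rational(325932, 2095), Rational(124, 609))) = Mul(-80, Rational(198752368, 1275855)) = Rational(-3180037888, 255171)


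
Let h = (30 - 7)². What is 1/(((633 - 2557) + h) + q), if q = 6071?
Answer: 1/4676 ≈ 0.00021386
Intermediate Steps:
h = 529 (h = 23² = 529)
1/(((633 - 2557) + h) + q) = 1/(((633 - 2557) + 529) + 6071) = 1/((-1924 + 529) + 6071) = 1/(-1395 + 6071) = 1/4676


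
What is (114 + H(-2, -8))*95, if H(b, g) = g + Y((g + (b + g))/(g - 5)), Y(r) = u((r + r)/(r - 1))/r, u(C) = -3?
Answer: 59185/6 ≈ 9864.2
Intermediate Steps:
Y(r) = -3/r
H(b, g) = g - 3*(-5 + g)/(b + 2*g) (H(b, g) = g - 3*(g - 5)/(g + (b + g)) = g - 3*(-5 + g)/(b + 2*g))
(114 + H(-2, -8))*95 = (114 + (15 - 3*(-8) - 8*(-2 + 2*(-8)))/(-2 + 2*(-8)))*95 = (114 + (15 + 24 - 8*(-2 - 16))/(-2 - 16))*95 = (114 + (15 + 24 - 8*(-18))/(-18))*95 = (114 - (15 + 24 + 144)/18)*95 = (114 - 1/18*183)*95 = (114 - 61/6)*95 = (623/6)*95 = 59185/6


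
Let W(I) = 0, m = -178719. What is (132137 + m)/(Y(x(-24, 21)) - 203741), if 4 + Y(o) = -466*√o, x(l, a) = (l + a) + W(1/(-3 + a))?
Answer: 3163616530/13837558831 - 21707212*I*√3/41512676493 ≈ 0.22863 - 0.0009057*I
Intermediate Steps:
x(l, a) = a + l (x(l, a) = (l + a) + 0 = (a + l) + 0 = a + l)
Y(o) = -4 - 466*√o
(132137 + m)/(Y(x(-24, 21)) - 203741) = (132137 - 178719)/((-4 - 466*√(21 - 24)) - 203741) = -46582/((-4 - 466*I*√3) - 203741) = -46582/(-203745 - 466*I*√3)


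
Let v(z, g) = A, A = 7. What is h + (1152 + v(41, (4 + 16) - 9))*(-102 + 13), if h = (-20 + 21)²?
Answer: -103150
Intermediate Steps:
h = 1 (h = 1² = 1)
v(z, g) = 7
h + (1152 + v(41, (4 + 16) - 9))*(-102 + 13) = 1 + (1152 + 7)*(-102 + 13) = 1 + 1159*(-89) = 1 - 103151 = -103150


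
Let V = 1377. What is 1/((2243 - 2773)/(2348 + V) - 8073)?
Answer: -745/6014491 ≈ -0.00012387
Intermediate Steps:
1/((2243 - 2773)/(2348 + V) - 8073) = 1/((2243 - 2773)/(2348 + 1377) - 8073) = 1/(-530/3725 - 8073) = 1/(-530*1/3725 - 8073) = 1/(-106/745 - 8073) = 1/(-6014491/745) = -745/6014491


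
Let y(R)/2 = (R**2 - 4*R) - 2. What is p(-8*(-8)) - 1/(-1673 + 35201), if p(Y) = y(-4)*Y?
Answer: 128747519/33528 ≈ 3840.0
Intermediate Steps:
y(R) = -4 - 8*R + 2*R**2 (y(R) = 2*((R**2 - 4*R) - 2) = 2*(-2 + R**2 - 4*R) = -4 - 8*R + 2*R**2)
p(Y) = 60*Y (p(Y) = (-4 - 8*(-4) + 2*(-4)**2)*Y = (-4 + 32 + 2*16)*Y = (-4 + 32 + 32)*Y = 60*Y)
p(-8*(-8)) - 1/(-1673 + 35201) = 60*(-8*(-8)) - 1/(-1673 + 35201) = 60*64 - 1/33528 = 3840 - 1*1/33528 = 3840 - 1/33528 = 128747519/33528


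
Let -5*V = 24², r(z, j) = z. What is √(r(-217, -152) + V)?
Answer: I*√8305/5 ≈ 18.226*I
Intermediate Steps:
V = -576/5 (V = -⅕*24² = -⅕*576 = -576/5 ≈ -115.20)
√(r(-217, -152) + V) = √(-217 - 576/5) = √(-1661/5) = I*√8305/5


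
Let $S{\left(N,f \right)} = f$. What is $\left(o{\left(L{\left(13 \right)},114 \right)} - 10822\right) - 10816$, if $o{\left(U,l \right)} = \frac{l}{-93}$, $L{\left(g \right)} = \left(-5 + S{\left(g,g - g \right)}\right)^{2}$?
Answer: $- \frac{670816}{31} \approx -21639.0$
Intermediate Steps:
$L{\left(g \right)} = 25$ ($L{\left(g \right)} = \left(-5 + \left(g - g\right)\right)^{2} = \left(-5 + 0\right)^{2} = \left(-5\right)^{2} = 25$)
$o{\left(U,l \right)} = - \frac{l}{93}$ ($o{\left(U,l \right)} = l \left(- \frac{1}{93}\right) = - \frac{l}{93}$)
$\left(o{\left(L{\left(13 \right)},114 \right)} - 10822\right) - 10816 = \left(\left(- \frac{1}{93}\right) 114 - 10822\right) - 10816 = \left(- \frac{38}{31} - 10822\right) - 10816 = - \frac{335520}{31} - 10816 = - \frac{670816}{31}$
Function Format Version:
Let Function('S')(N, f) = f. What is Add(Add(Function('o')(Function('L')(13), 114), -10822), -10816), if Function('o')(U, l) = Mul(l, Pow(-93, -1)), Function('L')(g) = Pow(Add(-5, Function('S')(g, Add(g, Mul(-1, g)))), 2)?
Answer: Rational(-670816, 31) ≈ -21639.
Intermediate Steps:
Function('L')(g) = 25 (Function('L')(g) = Pow(Add(-5, Add(g, Mul(-1, g))), 2) = Pow(Add(-5, 0), 2) = Pow(-5, 2) = 25)
Function('o')(U, l) = Mul(Rational(-1, 93), l) (Function('o')(U, l) = Mul(l, Rational(-1, 93)) = Mul(Rational(-1, 93), l))
Add(Add(Function('o')(Function('L')(13), 114), -10822), -10816) = Add(Add(Mul(Rational(-1, 93), 114), -10822), -10816) = Add(Add(Rational(-38, 31), -10822), -10816) = Add(Rational(-335520, 31), -10816) = Rational(-670816, 31)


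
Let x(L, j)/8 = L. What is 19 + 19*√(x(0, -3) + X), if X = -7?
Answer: 19 + 19*I*√7 ≈ 19.0 + 50.269*I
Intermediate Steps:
x(L, j) = 8*L
19 + 19*√(x(0, -3) + X) = 19 + 19*√(8*0 - 7) = 19 + 19*√(0 - 7) = 19 + 19*√(-7) = 19 + 19*(I*√7) = 19 + 19*I*√7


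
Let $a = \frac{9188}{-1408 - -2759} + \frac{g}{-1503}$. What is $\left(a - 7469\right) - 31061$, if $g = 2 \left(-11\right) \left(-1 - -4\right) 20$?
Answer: $- \frac{26073871402}{676851} \approx -38522.0$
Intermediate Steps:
$g = -1320$ ($g = - 22 \left(-1 + 4\right) 20 = \left(-22\right) 3 \cdot 20 = \left(-66\right) 20 = -1320$)
$a = \frac{5197628}{676851}$ ($a = \frac{9188}{-1408 - -2759} - \frac{1320}{-1503} = \frac{9188}{-1408 + 2759} - - \frac{440}{501} = \frac{9188}{1351} + \frac{440}{501} = \frac{5197628}{676851} \approx 7.6791$)
$\left(a - 7469\right) - 31061 = \left(\frac{5197628}{676851} - 7469\right) - 31061 = - \frac{5050202491}{676851} - 31061 = - \frac{26073871402}{676851}$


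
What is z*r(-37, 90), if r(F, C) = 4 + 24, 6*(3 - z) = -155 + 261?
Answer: -1232/3 ≈ -410.67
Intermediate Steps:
z = -44/3 (z = 3 - (-155 + 261)/6 = 3 - ⅙*106 = 3 - 53/3 = -44/3 ≈ -14.667)
r(F, C) = 28
z*r(-37, 90) = -44/3*28 = -1232/3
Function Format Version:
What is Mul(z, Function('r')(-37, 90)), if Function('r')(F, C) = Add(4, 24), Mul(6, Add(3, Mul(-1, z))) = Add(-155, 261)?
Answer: Rational(-1232, 3) ≈ -410.67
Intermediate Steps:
z = Rational(-44, 3) (z = Add(3, Mul(Rational(-1, 6), Add(-155, 261))) = Add(3, Mul(Rational(-1, 6), 106)) = Add(3, Rational(-53, 3)) = Rational(-44, 3) ≈ -14.667)
Function('r')(F, C) = 28
Mul(z, Function('r')(-37, 90)) = Mul(Rational(-44, 3), 28) = Rational(-1232, 3)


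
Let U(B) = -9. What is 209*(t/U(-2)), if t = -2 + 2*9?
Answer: -3344/9 ≈ -371.56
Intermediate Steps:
t = 16 (t = -2 + 18 = 16)
209*(t/U(-2)) = 209*(16/(-9)) = 209*(16*(-⅑)) = 209*(-16/9) = -3344/9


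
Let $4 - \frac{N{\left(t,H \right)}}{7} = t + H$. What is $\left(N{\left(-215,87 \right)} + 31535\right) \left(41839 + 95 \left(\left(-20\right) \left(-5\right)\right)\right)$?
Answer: $1666412601$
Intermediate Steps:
$N{\left(t,H \right)} = 28 - 7 H - 7 t$ ($N{\left(t,H \right)} = 28 - 7 \left(t + H\right) = 28 - 7 \left(H + t\right) = 28 - \left(7 H + 7 t\right) = 28 - 7 H - 7 t$)
$\left(N{\left(-215,87 \right)} + 31535\right) \left(41839 + 95 \left(\left(-20\right) \left(-5\right)\right)\right) = \left(\left(28 - 609 - -1505\right) + 31535\right) \left(41839 + 95 \left(\left(-20\right) \left(-5\right)\right)\right) = \left(\left(28 - 609 + 1505\right) + 31535\right) \left(41839 + 95 \cdot 100\right) = \left(924 + 31535\right) \left(41839 + 9500\right) = 32459 \cdot 51339 = 1666412601$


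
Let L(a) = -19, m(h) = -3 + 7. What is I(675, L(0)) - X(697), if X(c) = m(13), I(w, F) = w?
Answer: 671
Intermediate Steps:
m(h) = 4
X(c) = 4
I(675, L(0)) - X(697) = 675 - 1*4 = 675 - 4 = 671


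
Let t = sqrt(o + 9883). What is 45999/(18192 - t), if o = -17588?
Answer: 836813808/330956569 + 45999*I*sqrt(7705)/330956569 ≈ 2.5285 + 0.0122*I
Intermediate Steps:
t = I*sqrt(7705) (t = sqrt(-17588 + 9883) = sqrt(-7705) = I*sqrt(7705) ≈ 87.778*I)
45999/(18192 - t) = 45999/(18192 - I*sqrt(7705))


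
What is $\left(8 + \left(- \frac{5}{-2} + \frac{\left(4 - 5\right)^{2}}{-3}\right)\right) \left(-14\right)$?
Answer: $- \frac{427}{3} \approx -142.33$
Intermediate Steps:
$\left(8 + \left(- \frac{5}{-2} + \frac{\left(4 - 5\right)^{2}}{-3}\right)\right) \left(-14\right) = \left(8 + \left(\left(-5\right) \left(- \frac{1}{2}\right) + \left(-1\right)^{2} \left(- \frac{1}{3}\right)\right)\right) \left(-14\right) = \left(8 + \left(\frac{5}{2} + 1 \left(- \frac{1}{3}\right)\right)\right) \left(-14\right) = \left(8 + \left(\frac{5}{2} - \frac{1}{3}\right)\right) \left(-14\right) = \left(8 + \frac{13}{6}\right) \left(-14\right) = \frac{61}{6} \left(-14\right) = - \frac{427}{3}$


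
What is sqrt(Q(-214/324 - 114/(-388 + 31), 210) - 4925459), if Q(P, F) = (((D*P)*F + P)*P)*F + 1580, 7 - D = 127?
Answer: I*sqrt(2058823298133546)/19278 ≈ 2353.7*I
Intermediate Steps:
D = -120 (D = 7 - 1*127 = 7 - 127 = -120)
Q(P, F) = 1580 + F*P*(P - 120*F*P) (Q(P, F) = (((-120*P)*F + P)*P)*F + 1580 = ((-120*F*P + P)*P)*F + 1580 = ((P - 120*F*P)*P)*F + 1580 = (P*(P - 120*F*P))*F + 1580 = F*P*(P - 120*F*P) + 1580 = 1580 + F*P*(P - 120*F*P))
sqrt(Q(-214/324 - 114/(-388 + 31), 210) - 4925459) = sqrt((1580 + 210*(-214/324 - 114/(-388 + 31))**2 - 120*210**2*(-214/324 - 114/(-388 + 31))**2) - 4925459) = sqrt((1580 + 210*(-214*1/324 - 114/(-357))**2 - 120*44100*(-214*1/324 - 114/(-357))**2) - 4925459) = sqrt((1580 + 210*(-107/162 - 114*(-1/357))**2 - 120*44100*(-107/162 - 114*(-1/357))**2) - 4925459) = sqrt((1580 + 210*(-107/162 + 38/119)**2 - 120*44100*(-107/162 + 38/119)**2) - 4925459) = sqrt((1580 + 210*(-6577/19278)**2 - 120*44100*(-6577/19278)**2) - 4925459) = sqrt((1580 + 210*(43256929/371641284) - 120*44100*43256929/371641284) - 4925459) = sqrt((1580 + 216284645/8848602 - 43256929000/70227) - 4925459) = sqrt(-5436175978195/8848602 - 4925459) = sqrt(-49019602336513/8848602) = I*sqrt(2058823298133546)/19278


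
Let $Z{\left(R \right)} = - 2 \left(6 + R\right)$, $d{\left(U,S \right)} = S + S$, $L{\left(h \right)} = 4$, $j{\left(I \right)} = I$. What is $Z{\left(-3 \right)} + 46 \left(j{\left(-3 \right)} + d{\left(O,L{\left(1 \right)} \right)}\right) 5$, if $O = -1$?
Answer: $1144$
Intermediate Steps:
$d{\left(U,S \right)} = 2 S$
$Z{\left(R \right)} = -12 - 2 R$
$Z{\left(-3 \right)} + 46 \left(j{\left(-3 \right)} + d{\left(O,L{\left(1 \right)} \right)}\right) 5 = \left(-12 - -6\right) + 46 \left(-3 + 2 \cdot 4\right) 5 = \left(-12 + 6\right) + 46 \left(-3 + 8\right) 5 = -6 + 46 \cdot 5 \cdot 5 = -6 + 46 \cdot 25 = -6 + 1150 = 1144$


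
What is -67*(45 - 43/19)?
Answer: -54404/19 ≈ -2863.4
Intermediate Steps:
-67*(45 - 43/19) = -67*812/19 = -54404/19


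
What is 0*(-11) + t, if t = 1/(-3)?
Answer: -⅓ ≈ -0.33333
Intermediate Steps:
t = -⅓ (t = 1*(-⅓) = -⅓ ≈ -0.33333)
0*(-11) + t = 0*(-11) - ⅓ = 0 - ⅓ = -⅓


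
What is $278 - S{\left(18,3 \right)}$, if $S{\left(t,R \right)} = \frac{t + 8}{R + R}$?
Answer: $\frac{821}{3} \approx 273.67$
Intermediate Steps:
$S{\left(t,R \right)} = \frac{8 + t}{2 R}$
$278 - S{\left(18,3 \right)} = 278 - \frac{8 + 18}{2 \cdot 3} = 278 - \frac{1}{2} \cdot \frac{1}{3} \cdot 26 = 278 - \frac{13}{3} = \frac{821}{3}$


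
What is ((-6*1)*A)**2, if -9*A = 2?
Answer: 16/9 ≈ 1.7778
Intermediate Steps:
A = -2/9 (A = -1/9*2 = -2/9 ≈ -0.22222)
((-6*1)*A)**2 = (-6*1*(-2/9))**2 = (-6*(-2/9))**2 = (4/3)**2 = 16/9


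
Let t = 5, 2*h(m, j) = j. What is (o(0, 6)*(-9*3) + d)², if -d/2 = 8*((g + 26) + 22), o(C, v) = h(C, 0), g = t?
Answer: 719104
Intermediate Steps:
h(m, j) = j/2
g = 5
o(C, v) = 0 (o(C, v) = (½)*0 = 0)
d = -848 (d = -16*((5 + 26) + 22) = -16*(31 + 22) = -16*53 = -2*424 = -848)
(o(0, 6)*(-9*3) + d)² = (0*(-9*3) - 848)² = (0*(-27) - 848)² = (0 - 848)² = (-848)² = 719104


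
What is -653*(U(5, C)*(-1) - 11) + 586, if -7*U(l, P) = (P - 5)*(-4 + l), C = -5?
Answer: 60913/7 ≈ 8701.9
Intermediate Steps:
U(l, P) = -(-5 + P)*(-4 + l)/7 (U(l, P) = -(P - 5)*(-4 + l)/7 = -(-5 + P)*(-4 + l)/7)
-653*(U(5, C)*(-1) - 11) + 586 = -653*((-20/7 + (4/7)*(-5) + (5/7)*5 - ⅐*(-5)*5)*(-1) - 11) + 586 = -653*((-20/7 - 20/7 + 25/7 + 25/7)*(-1) - 11) + 586 = -653*((10/7)*(-1) - 11) + 586 = -653*(-10/7 - 11) + 586 = -653*(-87/7) + 586 = 56811/7 + 586 = 60913/7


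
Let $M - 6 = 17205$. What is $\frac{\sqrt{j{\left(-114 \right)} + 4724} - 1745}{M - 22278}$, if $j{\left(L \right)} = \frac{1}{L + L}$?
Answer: $\frac{1745}{5067} - \frac{\sqrt{61393047}}{577638} \approx 0.33082$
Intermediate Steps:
$M = 17211$ ($M = 6 + 17205 = 17211$)
$j{\left(L \right)} = \frac{1}{2 L}$
$\frac{\sqrt{j{\left(-114 \right)} + 4724} - 1745}{M - 22278} = \frac{\sqrt{\frac{1}{2 \left(-114\right)} + 4724} - 1745}{17211 - 22278} = \frac{\sqrt{\frac{1}{2} \left(- \frac{1}{114}\right) + 4724} - 1745}{-5067} = \left(\sqrt{- \frac{1}{228} + 4724} - 1745\right) \left(- \frac{1}{5067}\right) = \left(\sqrt{\frac{1077071}{228}} - 1745\right) \left(- \frac{1}{5067}\right) = \left(\frac{\sqrt{61393047}}{114} - 1745\right) \left(- \frac{1}{5067}\right) = \left(-1745 + \frac{\sqrt{61393047}}{114}\right) \left(- \frac{1}{5067}\right) = \frac{1745}{5067} - \frac{\sqrt{61393047}}{577638}$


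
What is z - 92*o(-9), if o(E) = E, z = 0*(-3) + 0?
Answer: 828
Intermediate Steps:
z = 0 (z = 0 + 0 = 0)
z - 92*o(-9) = 0 - 92*(-9) = 0 + 828 = 828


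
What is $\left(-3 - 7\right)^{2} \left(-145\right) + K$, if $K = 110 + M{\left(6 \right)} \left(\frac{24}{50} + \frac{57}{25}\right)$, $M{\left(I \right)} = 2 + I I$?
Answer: $- \frac{357128}{25} \approx -14285.0$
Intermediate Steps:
$M{\left(I \right)} = 2 + I^{2}$
$K = \frac{5372}{25}$ ($K = 110 + \left(2 + 6^{2}\right) \left(\frac{24}{50} + \frac{57}{25}\right) = 110 + \left(2 + 36\right) \left(24 \cdot \frac{1}{50} + 57 \cdot \frac{1}{25}\right) = 110 + 38 \left(\frac{12}{25} + \frac{57}{25}\right) = 110 + 38 \cdot \frac{69}{25} = 110 + \frac{2622}{25} = \frac{5372}{25} \approx 214.88$)
$\left(-3 - 7\right)^{2} \left(-145\right) + K = \left(-3 - 7\right)^{2} \left(-145\right) + \frac{5372}{25} = \left(-10\right)^{2} \left(-145\right) + \frac{5372}{25} = 100 \left(-145\right) + \frac{5372}{25} = -14500 + \frac{5372}{25} = - \frac{357128}{25}$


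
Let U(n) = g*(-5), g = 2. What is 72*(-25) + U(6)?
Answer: -1810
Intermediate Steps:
U(n) = -10 (U(n) = 2*(-5) = -10)
72*(-25) + U(6) = 72*(-25) - 10 = -1800 - 10 = -1810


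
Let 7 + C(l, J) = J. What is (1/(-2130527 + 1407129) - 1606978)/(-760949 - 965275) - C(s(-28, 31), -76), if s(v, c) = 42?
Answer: 34936161590287/416248996384 ≈ 83.931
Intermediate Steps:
C(l, J) = -7 + J
(1/(-2130527 + 1407129) - 1606978)/(-760949 - 965275) - C(s(-28, 31), -76) = (1/(-2130527 + 1407129) - 1606978)/(-760949 - 965275) - (-7 - 76) = (1/(-723398) - 1606978)/(-1726224) - 1*(-83) = (-1/723398 - 1606978)*(-1/1726224) + 83 = -1162484671245/723398*(-1/1726224) + 83 = 387494890415/416248996384 + 83 = 34936161590287/416248996384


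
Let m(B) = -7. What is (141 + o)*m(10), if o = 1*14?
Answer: -1085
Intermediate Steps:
o = 14
(141 + o)*m(10) = (141 + 14)*(-7) = 155*(-7) = -1085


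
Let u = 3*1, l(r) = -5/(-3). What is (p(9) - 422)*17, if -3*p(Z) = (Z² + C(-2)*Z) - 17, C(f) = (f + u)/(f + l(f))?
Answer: -22151/3 ≈ -7383.7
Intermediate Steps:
l(r) = 5/3 (l(r) = -5*(-⅓) = 5/3)
u = 3
C(f) = (3 + f)/(5/3 + f) (C(f) = (f + 3)/(f + 5/3) = (3 + f)/(5/3 + f))
p(Z) = 17/3 + Z - Z²/3 (p(Z) = -((Z² + (3*(3 - 2)/(5 + 3*(-2)))*Z) - 17)/3 = -((Z² + (3*1/(5 - 6))*Z) - 17)/3 = -((Z² + (3*1/(-1))*Z) - 17)/3 = -((Z² + (3*(-1)*1)*Z) - 17)/3 = -((Z² - 3*Z) - 17)/3 = -(-17 + Z² - 3*Z)/3 = 17/3 + Z - Z²/3)
(p(9) - 422)*17 = ((17/3 + 9 - ⅓*9²) - 422)*17 = ((17/3 + 9 - ⅓*81) - 422)*17 = ((17/3 + 9 - 27) - 422)*17 = (-37/3 - 422)*17 = -1303/3*17 = -22151/3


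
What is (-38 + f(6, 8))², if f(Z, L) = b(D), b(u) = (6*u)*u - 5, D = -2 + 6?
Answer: 2809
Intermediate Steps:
D = 4
b(u) = -5 + 6*u² (b(u) = 6*u² - 5 = -5 + 6*u²)
f(Z, L) = 91 (f(Z, L) = -5 + 6*4² = -5 + 6*16 = -5 + 96 = 91)
(-38 + f(6, 8))² = (-38 + 91)² = 53² = 2809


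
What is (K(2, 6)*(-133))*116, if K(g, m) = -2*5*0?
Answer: 0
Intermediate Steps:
K(g, m) = 0 (K(g, m) = -10*0 = 0)
(K(2, 6)*(-133))*116 = (0*(-133))*116 = 0*116 = 0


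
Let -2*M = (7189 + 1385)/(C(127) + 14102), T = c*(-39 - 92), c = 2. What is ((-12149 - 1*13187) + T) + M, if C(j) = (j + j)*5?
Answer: -131165581/5124 ≈ -25598.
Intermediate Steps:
T = -262 (T = 2*(-39 - 92) = 2*(-131) = -262)
C(j) = 10*j (C(j) = (2*j)*5 = 10*j)
M = -1429/5124 (M = -(7189 + 1385)/(2*(10*127 + 14102)) = -4287/(1270 + 14102) = -4287/15372 = -½*1429/2562 = -1429/5124 ≈ -0.27888)
((-12149 - 1*13187) + T) + M = ((-12149 - 1*13187) - 262) - 1429/5124 = ((-12149 - 13187) - 262) - 1429/5124 = (-25336 - 262) - 1429/5124 = -25598 - 1429/5124 = -131165581/5124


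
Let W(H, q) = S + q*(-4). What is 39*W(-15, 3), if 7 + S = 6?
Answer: -507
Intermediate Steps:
S = -1 (S = -7 + 6 = -1)
W(H, q) = -1 - 4*q (W(H, q) = -1 + q*(-4) = -1 - 4*q)
39*W(-15, 3) = 39*(-1 - 4*3) = 39*(-1 - 12) = 39*(-13) = -507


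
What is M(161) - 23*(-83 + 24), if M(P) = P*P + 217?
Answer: 27495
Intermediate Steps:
M(P) = 217 + P² (M(P) = P² + 217 = 217 + P²)
M(161) - 23*(-83 + 24) = (217 + 161²) - 23*(-83 + 24) = (217 + 25921) - 23*(-59) = 26138 - 1*(-1357) = 26138 + 1357 = 27495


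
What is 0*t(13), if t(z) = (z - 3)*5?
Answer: 0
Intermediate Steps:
t(z) = -15 + 5*z (t(z) = (-3 + z)*5 = -15 + 5*z)
0*t(13) = 0*(-15 + 5*13) = 0*(-15 + 65) = 0*50 = 0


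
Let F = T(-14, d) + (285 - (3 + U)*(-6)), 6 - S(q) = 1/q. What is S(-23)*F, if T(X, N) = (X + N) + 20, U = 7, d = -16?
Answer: 46565/23 ≈ 2024.6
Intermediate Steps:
S(q) = 6 - 1/q
T(X, N) = 20 + N + X (T(X, N) = (N + X) + 20 = 20 + N + X)
F = 335 (F = (20 - 16 - 14) + (285 - (3 + 7)*(-6)) = -10 + (285 - 10*(-6)) = -10 + (285 - 1*(-60)) = -10 + (285 + 60) = -10 + 345 = 335)
S(-23)*F = (6 - 1/(-23))*335 = (6 - 1*(-1/23))*335 = (6 + 1/23)*335 = (139/23)*335 = 46565/23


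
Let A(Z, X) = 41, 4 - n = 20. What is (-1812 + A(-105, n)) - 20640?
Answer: -22411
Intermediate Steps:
n = -16 (n = 4 - 1*20 = 4 - 20 = -16)
(-1812 + A(-105, n)) - 20640 = (-1812 + 41) - 20640 = -1771 - 20640 = -22411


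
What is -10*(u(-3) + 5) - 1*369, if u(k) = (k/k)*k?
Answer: -389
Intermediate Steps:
u(k) = k (u(k) = 1*k = k)
-10*(u(-3) + 5) - 1*369 = -10*(-3 + 5) - 1*369 = -10*2 - 369 = -20 - 369 = -389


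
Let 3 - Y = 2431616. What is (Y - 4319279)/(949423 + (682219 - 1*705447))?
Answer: -6750892/926195 ≈ -7.2888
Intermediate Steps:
Y = -2431613 (Y = 3 - 1*2431616 = 3 - 2431616 = -2431613)
(Y - 4319279)/(949423 + (682219 - 1*705447)) = (-2431613 - 4319279)/(949423 + (682219 - 1*705447)) = -6750892/(949423 + (682219 - 705447)) = -6750892/(949423 - 23228) = -6750892/926195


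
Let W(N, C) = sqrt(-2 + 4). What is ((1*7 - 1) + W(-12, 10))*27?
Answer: 162 + 27*sqrt(2) ≈ 200.18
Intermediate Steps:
W(N, C) = sqrt(2)
((1*7 - 1) + W(-12, 10))*27 = ((1*7 - 1) + sqrt(2))*27 = ((7 - 1) + sqrt(2))*27 = (6 + sqrt(2))*27 = 162 + 27*sqrt(2)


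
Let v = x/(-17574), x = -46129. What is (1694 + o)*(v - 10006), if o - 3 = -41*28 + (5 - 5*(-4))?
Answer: -50454403405/8787 ≈ -5.7419e+6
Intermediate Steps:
v = 46129/17574 (v = -46129/(-17574) = -46129*(-1/17574) = 46129/17574 ≈ 2.6248)
o = -1120 (o = 3 + (-41*28 + (5 - 5*(-4))) = 3 + (-1148 + (5 + 20)) = 3 + (-1148 + 25) = 3 - 1123 = -1120)
(1694 + o)*(v - 10006) = (1694 - 1120)*(46129/17574 - 10006) = 574*(-175799315/17574) = -50454403405/8787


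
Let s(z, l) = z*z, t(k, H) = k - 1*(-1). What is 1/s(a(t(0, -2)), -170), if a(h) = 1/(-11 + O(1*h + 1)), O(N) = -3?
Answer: 196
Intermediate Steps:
t(k, H) = 1 + k (t(k, H) = k + 1 = 1 + k)
a(h) = -1/14 (a(h) = 1/(-11 - 3) = 1/(-14) = -1/14)
s(z, l) = z²
1/s(a(t(0, -2)), -170) = 1/((-1/14)²) = 1/(1/196) = 196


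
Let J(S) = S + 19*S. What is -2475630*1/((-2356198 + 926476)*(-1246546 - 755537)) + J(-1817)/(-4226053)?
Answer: 1926110321619675/224013843502688057 ≈ 0.0085982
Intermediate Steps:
J(S) = 20*S
-2475630*1/((-2356198 + 926476)*(-1246546 - 755537)) + J(-1817)/(-4226053) = -2475630*1/((-2356198 + 926476)*(-1246546 - 755537)) + (20*(-1817))/(-4226053) = -2475630/((-1429722*(-2002083))) - 36340*(-1/4226053) = -2475630/2862422110926 + 36340/4226053 = -2475630*1/2862422110926 + 36340/4226053 = -45845/53007816869 + 36340/4226053 = 1926110321619675/224013843502688057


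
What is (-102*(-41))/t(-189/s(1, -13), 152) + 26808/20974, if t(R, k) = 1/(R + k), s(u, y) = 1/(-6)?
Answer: 56399644728/10487 ≈ 5.3781e+6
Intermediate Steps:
s(u, y) = -⅙
(-102*(-41))/t(-189/s(1, -13), 152) + 26808/20974 = (-102*(-41))/(1/(-189/(-⅙) + 152)) + 26808/20974 = 4182/(1/(-189*(-6) + 152)) + 26808*(1/20974) = 4182/(1/(1134 + 152)) + 13404/10487 = 4182/(1/1286) + 13404/10487 = 4182*1286 + 13404/10487 = 5378052 + 13404/10487 = 56399644728/10487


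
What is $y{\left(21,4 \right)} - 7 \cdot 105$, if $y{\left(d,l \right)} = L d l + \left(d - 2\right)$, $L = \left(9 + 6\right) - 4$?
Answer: $208$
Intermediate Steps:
$L = 11$ ($L = 15 - 4 = 11$)
$y{\left(d,l \right)} = -2 + d + 11 d l$ ($y{\left(d,l \right)} = 11 d l + \left(d - 2\right) = 11 d l + \left(-2 + d\right) = -2 + d + 11 d l$)
$y{\left(21,4 \right)} - 7 \cdot 105 = \left(-2 + 21 + 11 \cdot 21 \cdot 4\right) - 7 \cdot 105 = \left(-2 + 21 + 924\right) - 735 = 943 - 735 = 208$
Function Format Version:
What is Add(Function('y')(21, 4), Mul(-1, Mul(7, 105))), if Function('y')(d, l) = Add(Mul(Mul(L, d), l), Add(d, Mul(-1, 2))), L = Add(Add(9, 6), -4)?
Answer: 208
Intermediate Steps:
L = 11 (L = Add(15, -4) = 11)
Function('y')(d, l) = Add(-2, d, Mul(11, d, l)) (Function('y')(d, l) = Add(Mul(Mul(11, d), l), Add(d, Mul(-1, 2))) = Add(Mul(11, d, l), Add(d, -2)) = Add(Mul(11, d, l), Add(-2, d)) = Add(-2, d, Mul(11, d, l)))
Add(Function('y')(21, 4), Mul(-1, Mul(7, 105))) = Add(Add(-2, 21, Mul(11, 21, 4)), Mul(-1, Mul(7, 105))) = Add(Add(-2, 21, 924), Mul(-1, 735)) = Add(943, -735) = 208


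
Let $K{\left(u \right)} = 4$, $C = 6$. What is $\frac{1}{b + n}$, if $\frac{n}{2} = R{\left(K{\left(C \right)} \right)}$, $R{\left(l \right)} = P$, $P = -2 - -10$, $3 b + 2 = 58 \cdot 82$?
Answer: $\frac{3}{4802} \approx 0.00062474$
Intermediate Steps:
$b = \frac{4754}{3}$ ($b = - \frac{2}{3} + \frac{58 \cdot 82}{3} = - \frac{2}{3} + \frac{1}{3} \cdot 4756 = - \frac{2}{3} + \frac{4756}{3} = \frac{4754}{3} \approx 1584.7$)
$P = 8$ ($P = -2 + 10 = 8$)
$R{\left(l \right)} = 8$
$n = 16$ ($n = 2 \cdot 8 = 16$)
$\frac{1}{b + n} = \frac{1}{\frac{4754}{3} + 16} = \frac{1}{\frac{4802}{3}} = \frac{3}{4802}$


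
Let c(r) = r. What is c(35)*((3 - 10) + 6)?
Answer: -35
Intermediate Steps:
c(35)*((3 - 10) + 6) = 35*((3 - 10) + 6) = 35*(-7 + 6) = 35*(-1) = -35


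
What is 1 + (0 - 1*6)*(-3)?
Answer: 19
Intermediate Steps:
1 + (0 - 1*6)*(-3) = 1 + (0 - 6)*(-3) = 1 - 6*(-3) = 1 + 18 = 19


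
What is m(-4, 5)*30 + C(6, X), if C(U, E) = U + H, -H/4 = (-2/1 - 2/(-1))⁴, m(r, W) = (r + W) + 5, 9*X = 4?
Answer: 186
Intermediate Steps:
X = 4/9 (X = (⅑)*4 = 4/9 ≈ 0.44444)
m(r, W) = 5 + W + r (m(r, W) = (W + r) + 5 = 5 + W + r)
H = 0 (H = -4*(-2/1 - 2/(-1))⁴ = -4*(-2*1 - 2*(-1))⁴ = -4*(-2 + 2)⁴ = -4*0⁴ = -4*0 = 0)
C(U, E) = U (C(U, E) = U + 0 = U)
m(-4, 5)*30 + C(6, X) = (5 + 5 - 4)*30 + 6 = 6*30 + 6 = 180 + 6 = 186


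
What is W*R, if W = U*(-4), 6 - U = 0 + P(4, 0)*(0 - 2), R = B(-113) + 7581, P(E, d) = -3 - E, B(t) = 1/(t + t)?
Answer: 27412880/113 ≈ 2.4259e+5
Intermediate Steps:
B(t) = 1/(2*t)
R = 1713305/226 (R = (½)/(-113) + 7581 = (½)*(-1/113) + 7581 = -1/226 + 7581 = 1713305/226 ≈ 7581.0)
U = -8 (U = 6 - (0 + (-3 - 1*4)*(0 - 2)) = 6 - (0 + (-3 - 4)*(-2)) = 6 - (0 - 7*(-2)) = 6 - (0 + 14) = 6 - 1*14 = 6 - 14 = -8)
W = 32 (W = -8*(-4) = 32)
W*R = 32*(1713305/226) = 27412880/113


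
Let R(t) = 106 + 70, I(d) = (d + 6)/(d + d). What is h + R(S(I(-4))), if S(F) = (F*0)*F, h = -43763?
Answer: -43587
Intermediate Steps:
I(d) = (6 + d)/(2*d) (I(d) = (6 + d)/((2*d)) = (6 + d)*(1/(2*d)) = (6 + d)/(2*d))
S(F) = 0 (S(F) = 0*F = 0)
R(t) = 176
h + R(S(I(-4))) = -43763 + 176 = -43587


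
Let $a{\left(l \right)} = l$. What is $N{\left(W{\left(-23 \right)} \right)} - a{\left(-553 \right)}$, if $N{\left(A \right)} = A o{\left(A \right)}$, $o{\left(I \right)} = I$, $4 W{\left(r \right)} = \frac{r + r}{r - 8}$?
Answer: $\frac{2126261}{3844} \approx 553.14$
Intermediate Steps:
$W{\left(r \right)} = \frac{r}{2 \left(-8 + r\right)}$ ($W{\left(r \right)} = \frac{\left(r + r\right) \frac{1}{r - 8}}{4} = \frac{2 r \frac{1}{-8 + r}}{4} = \frac{r}{2 \left(-8 + r\right)}$)
$N{\left(A \right)} = A^{2}$ ($N{\left(A \right)} = A A = A^{2}$)
$N{\left(W{\left(-23 \right)} \right)} - a{\left(-553 \right)} = \left(\frac{1}{2} \left(-23\right) \frac{1}{-8 - 23}\right)^{2} - -553 = \left(\frac{1}{2} \left(-23\right) \frac{1}{-31}\right)^{2} + 553 = \left(\frac{1}{2} \left(-23\right) \left(- \frac{1}{31}\right)\right)^{2} + 553 = \left(\frac{23}{62}\right)^{2} + 553 = \frac{529}{3844} + 553 = \frac{2126261}{3844}$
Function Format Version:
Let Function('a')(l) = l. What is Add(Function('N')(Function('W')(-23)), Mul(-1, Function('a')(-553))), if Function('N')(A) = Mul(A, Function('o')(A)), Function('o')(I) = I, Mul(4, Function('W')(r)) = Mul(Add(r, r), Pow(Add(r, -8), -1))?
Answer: Rational(2126261, 3844) ≈ 553.14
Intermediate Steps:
Function('W')(r) = Mul(Rational(1, 2), r, Pow(Add(-8, r), -1)) (Function('W')(r) = Mul(Rational(1, 4), Mul(Add(r, r), Pow(Add(r, -8), -1))) = Mul(Rational(1, 4), Mul(Mul(2, r), Pow(Add(-8, r), -1))) = Mul(Rational(1, 4), Mul(2, r, Pow(Add(-8, r), -1))) = Mul(Rational(1, 2), r, Pow(Add(-8, r), -1)))
Function('N')(A) = Pow(A, 2) (Function('N')(A) = Mul(A, A) = Pow(A, 2))
Add(Function('N')(Function('W')(-23)), Mul(-1, Function('a')(-553))) = Add(Pow(Mul(Rational(1, 2), -23, Pow(Add(-8, -23), -1)), 2), Mul(-1, -553)) = Add(Pow(Mul(Rational(1, 2), -23, Pow(-31, -1)), 2), 553) = Add(Pow(Mul(Rational(1, 2), -23, Rational(-1, 31)), 2), 553) = Add(Pow(Rational(23, 62), 2), 553) = Add(Rational(529, 3844), 553) = Rational(2126261, 3844)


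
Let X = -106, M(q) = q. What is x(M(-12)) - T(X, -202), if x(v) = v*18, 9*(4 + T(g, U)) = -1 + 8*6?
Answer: -1955/9 ≈ -217.22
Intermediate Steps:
T(g, U) = 11/9 (T(g, U) = -4 + (-1 + 8*6)/9 = -4 + (-1 + 48)/9 = -4 + (⅑)*47 = -4 + 47/9 = 11/9)
x(v) = 18*v
x(M(-12)) - T(X, -202) = 18*(-12) - 1*11/9 = -216 - 11/9 = -1955/9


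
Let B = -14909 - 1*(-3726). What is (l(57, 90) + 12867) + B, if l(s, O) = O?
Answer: 1774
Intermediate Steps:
B = -11183 (B = -14909 + 3726 = -11183)
(l(57, 90) + 12867) + B = (90 + 12867) - 11183 = 12957 - 11183 = 1774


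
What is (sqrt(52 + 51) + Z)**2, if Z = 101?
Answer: (101 + sqrt(103))**2 ≈ 12354.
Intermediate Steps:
(sqrt(52 + 51) + Z)**2 = (sqrt(52 + 51) + 101)**2 = (sqrt(103) + 101)**2 = (101 + sqrt(103))**2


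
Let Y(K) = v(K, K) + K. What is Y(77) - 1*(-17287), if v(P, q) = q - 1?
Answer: 17440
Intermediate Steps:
v(P, q) = -1 + q
Y(K) = -1 + 2*K (Y(K) = (-1 + K) + K = -1 + 2*K)
Y(77) - 1*(-17287) = (-1 + 2*77) - 1*(-17287) = (-1 + 154) + 17287 = 153 + 17287 = 17440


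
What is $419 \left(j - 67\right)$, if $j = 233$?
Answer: $69554$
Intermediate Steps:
$419 \left(j - 67\right) = 419 \left(233 - 67\right) = 419 \cdot 166 = 69554$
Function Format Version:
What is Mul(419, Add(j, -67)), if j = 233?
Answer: 69554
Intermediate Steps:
Mul(419, Add(j, -67)) = Mul(419, Add(233, -67)) = Mul(419, 166) = 69554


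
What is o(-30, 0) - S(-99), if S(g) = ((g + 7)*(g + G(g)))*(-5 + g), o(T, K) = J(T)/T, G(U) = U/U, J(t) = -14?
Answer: 14064967/15 ≈ 9.3766e+5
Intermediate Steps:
G(U) = 1
o(T, K) = -14/T
S(g) = (1 + g)*(-5 + g)*(7 + g) (S(g) = ((g + 7)*(g + 1))*(-5 + g) = ((7 + g)*(1 + g))*(-5 + g) = ((1 + g)*(7 + g))*(-5 + g) = (1 + g)*(-5 + g)*(7 + g))
o(-30, 0) - S(-99) = -14/(-30) - (-35 + (-99)³ - 33*(-99) + 3*(-99)²) = -14*(-1/30) - (-35 - 970299 + 3267 + 3*9801) = 7/15 - (-35 - 970299 + 3267 + 29403) = 7/15 - 1*(-937664) = 7/15 + 937664 = 14064967/15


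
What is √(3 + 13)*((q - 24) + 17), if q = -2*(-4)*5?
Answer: 132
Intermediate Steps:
q = 40 (q = 8*5 = 40)
√(3 + 13)*((q - 24) + 17) = √(3 + 13)*((40 - 24) + 17) = √16*(16 + 17) = 4*33 = 132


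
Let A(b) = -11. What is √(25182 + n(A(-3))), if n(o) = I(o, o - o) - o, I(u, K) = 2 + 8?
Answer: √25203 ≈ 158.75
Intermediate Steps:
I(u, K) = 10
n(o) = 10 - o
√(25182 + n(A(-3))) = √(25182 + (10 - 1*(-11))) = √(25182 + (10 + 11)) = √(25182 + 21) = √25203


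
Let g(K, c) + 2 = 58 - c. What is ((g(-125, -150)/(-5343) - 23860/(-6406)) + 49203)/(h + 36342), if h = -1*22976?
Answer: 842104969859/228740765214 ≈ 3.6815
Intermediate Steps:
g(K, c) = 56 - c (g(K, c) = -2 + (58 - c) = 56 - c)
h = -22976
((g(-125, -150)/(-5343) - 23860/(-6406)) + 49203)/(h + 36342) = (((56 - 1*(-150))/(-5343) - 23860/(-6406)) + 49203)/(-22976 + 36342) = (((56 + 150)*(-1/5343) - 23860*(-1/6406)) + 49203)/13366 = ((206*(-1/5343) + 11930/3203) + 49203)*(1/13366) = ((-206/5343 + 11930/3203) + 49203)*(1/13366) = (63082172/17113629 + 49203)*(1/13366) = (842104969859/17113629)*(1/13366) = 842104969859/228740765214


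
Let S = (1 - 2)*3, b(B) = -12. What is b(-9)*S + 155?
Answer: 191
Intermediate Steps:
S = -3 (S = -1*3 = -3)
b(-9)*S + 155 = -12*(-3) + 155 = 36 + 155 = 191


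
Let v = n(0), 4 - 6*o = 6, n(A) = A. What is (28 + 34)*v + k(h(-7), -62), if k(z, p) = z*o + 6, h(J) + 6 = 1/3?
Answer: 71/9 ≈ 7.8889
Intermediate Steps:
o = -1/3 (o = 2/3 - 1/6*6 = 2/3 - 1 = -1/3 ≈ -0.33333)
h(J) = -17/3 (h(J) = -6 + 1/3 = -17/3)
v = 0
k(z, p) = 6 - z/3 (k(z, p) = z*(-1/3) + 6 = -z/3 + 6 = 6 - z/3)
(28 + 34)*v + k(h(-7), -62) = (28 + 34)*0 + (6 - 1/3*(-17/3)) = 62*0 + (6 + 17/9) = 0 + 71/9 = 71/9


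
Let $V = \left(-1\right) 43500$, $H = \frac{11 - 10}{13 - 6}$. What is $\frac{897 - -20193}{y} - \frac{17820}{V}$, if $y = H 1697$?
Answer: $\frac{107535759}{1230325} \approx 87.404$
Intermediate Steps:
$H = \frac{1}{7}$ ($H = 1 \cdot \frac{1}{7} = \frac{1}{7} \approx 0.14286$)
$y = \frac{1697}{7}$ ($y = \frac{1}{7} \cdot 1697 = \frac{1697}{7} \approx 242.43$)
$V = -43500$
$\frac{897 - -20193}{y} - \frac{17820}{V} = \frac{897 - -20193}{\frac{1697}{7}} - \frac{17820}{-43500} = \left(897 + 20193\right) \frac{7}{1697} - - \frac{297}{725} = 21090 \cdot \frac{7}{1697} + \frac{297}{725} = \frac{147630}{1697} + \frac{297}{725} = \frac{107535759}{1230325}$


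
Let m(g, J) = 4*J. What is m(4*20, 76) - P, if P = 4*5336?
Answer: -21040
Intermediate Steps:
P = 21344
m(4*20, 76) - P = 4*76 - 1*21344 = 304 - 21344 = -21040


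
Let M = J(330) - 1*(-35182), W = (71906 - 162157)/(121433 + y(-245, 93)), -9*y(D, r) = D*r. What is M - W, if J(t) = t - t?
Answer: 13084245461/371894 ≈ 35183.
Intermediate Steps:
y(D, r) = -D*r/9
J(t) = 0
W = -270753/371894 (W = (71906 - 162157)/(121433 - ⅑*(-245)*93) = -90251/(121433 + 7595/3) = -90251/371894/3 = -90251*3/371894 = -270753/371894 ≈ -0.72804)
M = 35182 (M = 0 - 1*(-35182) = 0 + 35182 = 35182)
M - W = 35182 - 1*(-270753/371894) = 35182 + 270753/371894 = 13084245461/371894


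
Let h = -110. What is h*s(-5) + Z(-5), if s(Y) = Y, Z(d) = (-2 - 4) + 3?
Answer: 547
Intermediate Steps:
Z(d) = -3 (Z(d) = -6 + 3 = -3)
h*s(-5) + Z(-5) = -110*(-5) - 3 = 550 - 3 = 547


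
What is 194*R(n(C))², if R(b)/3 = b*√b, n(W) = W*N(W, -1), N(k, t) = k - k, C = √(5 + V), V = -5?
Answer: 0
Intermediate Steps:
C = 0 (C = √(5 - 5) = √0 = 0)
N(k, t) = 0
n(W) = 0 (n(W) = W*0 = 0)
R(b) = 3*b^(3/2) (R(b) = 3*(b*√b) = 3*b^(3/2))
194*R(n(C))² = 194*(3*0^(3/2))² = 194*(3*0)² = 194*0² = 194*0 = 0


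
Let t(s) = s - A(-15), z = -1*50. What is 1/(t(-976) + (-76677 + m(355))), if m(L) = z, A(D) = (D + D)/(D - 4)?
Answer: -19/1476387 ≈ -1.2869e-5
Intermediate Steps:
A(D) = 2*D/(-4 + D) (A(D) = (2*D)/(-4 + D) = 2*D/(-4 + D))
z = -50
m(L) = -50
t(s) = -30/19 + s (t(s) = s - 2*(-15)/(-4 - 15) = s - 2*(-15)/(-19) = s - 2*(-15)*(-1)/19 = s - 1*30/19 = s - 30/19 = -30/19 + s)
1/(t(-976) + (-76677 + m(355))) = 1/((-30/19 - 976) + (-76677 - 50)) = 1/(-18574/19 - 76727) = 1/(-1476387/19) = -19/1476387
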